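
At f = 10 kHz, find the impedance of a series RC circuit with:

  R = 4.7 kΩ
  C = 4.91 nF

Step 1 — Angular frequency: ω = 2π·f = 2π·1e+04 = 6.283e+04 rad/s.
Step 2 — Component impedances:
  R: Z = R = 4700 Ω
  C: Z = 1/(jωC) = -j/(ω·C) = 0 - j3241 Ω
Step 3 — Series combination: Z_total = R + C = 4700 - j3241 Ω = 5709∠-34.6° Ω.

Z = 4700 - j3241 Ω = 5709∠-34.6° Ω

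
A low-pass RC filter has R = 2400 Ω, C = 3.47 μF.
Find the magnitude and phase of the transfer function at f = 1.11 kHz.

Step 1 — Angular frequency: ω = 2π·1110 = 6974 rad/s.
Step 2 — Transfer function: H(jω) = 1/(1 + jωRC).
Step 3 — Denominator: 1 + jωRC = 1 + j·6974·2400·3.47e-06 = 1 + j58.08.
Step 4 — H = 0.0002963 - j0.01721.
Step 5 — Magnitude: |H| = 0.01721 (-35.3 dB); phase: φ = -89.0°.

|H| = 0.01721 (-35.3 dB), φ = -89.0°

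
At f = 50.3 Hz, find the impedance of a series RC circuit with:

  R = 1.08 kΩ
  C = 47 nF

Step 1 — Angular frequency: ω = 2π·f = 2π·50.3 = 316 rad/s.
Step 2 — Component impedances:
  R: Z = R = 1080 Ω
  C: Z = 1/(jωC) = -j/(ω·C) = 0 - j6.732e+04 Ω
Step 3 — Series combination: Z_total = R + C = 1080 - j6.732e+04 Ω = 6.733e+04∠-89.1° Ω.

Z = 1080 - j6.732e+04 Ω = 6.733e+04∠-89.1° Ω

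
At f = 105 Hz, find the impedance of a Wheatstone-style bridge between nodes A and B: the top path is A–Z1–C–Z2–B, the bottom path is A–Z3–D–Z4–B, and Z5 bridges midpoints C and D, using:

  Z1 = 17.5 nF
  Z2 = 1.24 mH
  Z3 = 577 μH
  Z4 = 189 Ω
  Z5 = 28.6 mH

Step 1 — Angular frequency: ω = 2π·f = 2π·105 = 659.7 rad/s.
Step 2 — Component impedances:
  Z1: Z = 1/(jωC) = -j/(ω·C) = 0 - j8.661e+04 Ω
  Z2: Z = jωL = j·659.7·0.00124 = 0 + j0.8181 Ω
  Z3: Z = jωL = j·659.7·0.000577 = 0 + j0.3807 Ω
  Z4: Z = R = 189 Ω
  Z5: Z = jωL = j·659.7·0.0286 = 0 + j18.87 Ω
Step 3 — Bridge requires nodal analysis (the Z5 bridge couples midpoints C and D, so the two paths cannot be reduced to a simple series/parallel combination). Setting node B to ground and injecting 1 A at node A, the 3-node admittance system at A, C, D solves to V_A = Z_AB = 2.029 + j19.86 Ω = 19.96∠84.2° Ω.

Z = 2.029 + j19.86 Ω = 19.96∠84.2° Ω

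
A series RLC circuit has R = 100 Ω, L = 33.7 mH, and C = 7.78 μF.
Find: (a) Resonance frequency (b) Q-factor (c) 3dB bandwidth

Step 1 — Resonance condition Im(Z)=0 gives ω₀ = 1/√(LC).
Step 2 — ω₀ = 1/√(0.0337·7.78e-06) = 1953 rad/s.
Step 3 — f₀ = ω₀/(2π) = 310.8 Hz.
Step 4 — Series Q: Q = ω₀L/R = 1953·0.0337/100 = 0.6582.
Step 5 — 3dB bandwidth: Δω = ω₀/Q = 2967 rad/s; BW = Δω/(2π) = 472.3 Hz.

(a) f₀ = 310.8 Hz  (b) Q = 0.6582  (c) BW = 472.3 Hz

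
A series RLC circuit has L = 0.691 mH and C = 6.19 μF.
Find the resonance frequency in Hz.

Step 1 — Resonance condition Im(Z)=0 gives ω₀ = 1/√(LC).
Step 2 — ω₀ = 1/√(0.000691·6.19e-06) = 1.529e+04 rad/s.
Step 3 — f₀ = ω₀/(2π) = 2434 Hz.

f₀ = 2434 Hz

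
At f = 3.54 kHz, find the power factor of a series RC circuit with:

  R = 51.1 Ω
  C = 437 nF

Step 1 — Angular frequency: ω = 2π·f = 2π·3540 = 2.224e+04 rad/s.
Step 2 — Component impedances:
  R: Z = R = 51.1 Ω
  C: Z = 1/(jωC) = -j/(ω·C) = 0 - j102.9 Ω
Step 3 — Series combination: Z_total = R + C = 51.1 - j102.9 Ω = 114.9∠-63.6° Ω.
Step 4 — Power factor: PF = cos(φ) = Re(Z)/|Z| = 51.1/114.873 = 0.4448.
Step 5 — Type: Im(Z) = -102.9 ⇒ leading (phase φ = -63.6°).

PF = 0.4448 (leading, φ = -63.6°)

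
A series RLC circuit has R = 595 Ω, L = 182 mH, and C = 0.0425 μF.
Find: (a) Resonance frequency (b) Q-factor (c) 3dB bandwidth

Step 1 — Resonance: ω₀ = 1/√(LC) = 1/√(0.182·4.25e-08) = 1.137e+04 rad/s.
Step 2 — f₀ = ω₀/(2π) = 1810 Hz.
Step 3 — Series Q: Q = ω₀L/R = 1.137e+04·0.182/595 = 3.478.
Step 4 — Bandwidth: Δω = ω₀/Q = 3269 rad/s; BW = Δω/(2π) = 520.3 Hz.

(a) f₀ = 1810 Hz  (b) Q = 3.478  (c) BW = 520.3 Hz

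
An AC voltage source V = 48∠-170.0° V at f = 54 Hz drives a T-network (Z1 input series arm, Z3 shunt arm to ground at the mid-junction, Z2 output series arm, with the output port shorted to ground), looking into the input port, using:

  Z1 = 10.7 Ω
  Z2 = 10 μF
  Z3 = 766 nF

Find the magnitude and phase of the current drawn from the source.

Step 1 — Angular frequency: ω = 2π·f = 2π·54 = 339.3 rad/s.
Step 2 — Component impedances:
  Z1: Z = R = 10.7 Ω
  Z2: Z = 1/(jωC) = -j/(ω·C) = 0 - j294.7 Ω
  Z3: Z = 1/(jωC) = -j/(ω·C) = 0 - j3848 Ω
Step 3 — With the output port shorted to ground, the output series arm Z2 runs from the junction to ground; the shunt arm Z3 also runs from the junction to ground. They appear in parallel: Z3 || Z2 = 0 - j273.8 Ω.
Step 4 — Series with input arm Z1: Z_in = Z1 + (Z3 || Z2) = 10.7 - j273.8 Ω = 274∠-87.8° Ω.
Step 5 — Source phasor: V = 48∠-170.0° V = -47.27 - j8.335 V.
Step 6 — Ohm's law: I = V / Z_total = (-47.27 - j8.335) / (10.7 - j273.8) = 0.02366 - j0.1736 A.
Step 7 — Convert to polar: |I| = 0.1752 A, ∠I = -82.2°.

I = 0.1752∠-82.2° A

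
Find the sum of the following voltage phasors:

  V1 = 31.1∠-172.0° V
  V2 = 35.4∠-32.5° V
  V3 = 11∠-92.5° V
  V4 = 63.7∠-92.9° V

Step 1 — Convert each phasor to rectangular form:
  V1 = 31.1·(cos(-172.0°) + j·sin(-172.0°)) = -30.8 - j4.328 V
  V2 = 35.4·(cos(-32.5°) + j·sin(-32.5°)) = 29.86 - j19.02 V
  V3 = 11·(cos(-92.5°) + j·sin(-92.5°)) = -0.4798 - j10.99 V
  V4 = 63.7·(cos(-92.9°) + j·sin(-92.9°)) = -3.223 - j63.62 V
Step 2 — Sum components: V_total = -4.644 - j97.96 V.
Step 3 — Convert to polar: |V_total| = 98.07 V, ∠V_total = -92.7°.

V_total = 98.07∠-92.7° V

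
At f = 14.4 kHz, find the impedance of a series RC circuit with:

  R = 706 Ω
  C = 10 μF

Step 1 — Angular frequency: ω = 2π·f = 2π·1.44e+04 = 9.048e+04 rad/s.
Step 2 — Component impedances:
  R: Z = R = 706 Ω
  C: Z = 1/(jωC) = -j/(ω·C) = 0 - j1.105 Ω
Step 3 — Series combination: Z_total = R + C = 706 - j1.105 Ω = 706∠-0.1° Ω.

Z = 706 - j1.105 Ω = 706∠-0.1° Ω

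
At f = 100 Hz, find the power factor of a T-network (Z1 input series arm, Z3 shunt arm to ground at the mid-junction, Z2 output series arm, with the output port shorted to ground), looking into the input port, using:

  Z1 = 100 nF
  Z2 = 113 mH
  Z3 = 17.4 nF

Step 1 — Angular frequency: ω = 2π·f = 2π·100 = 628.3 rad/s.
Step 2 — Component impedances:
  Z1: Z = 1/(jωC) = -j/(ω·C) = 0 - j1.592e+04 Ω
  Z2: Z = jωL = j·628.3·0.113 = 0 + j71 Ω
  Z3: Z = 1/(jωC) = -j/(ω·C) = 0 - j9.147e+04 Ω
Step 3 — With the output port shorted to ground, the output series arm Z2 runs from the junction to ground; the shunt arm Z3 also runs from the junction to ground. They appear in parallel: Z3 || Z2 = 0 + j71.06 Ω.
Step 4 — Series with input arm Z1: Z_in = Z1 + (Z3 || Z2) = 0 - j1.584e+04 Ω = 1.584e+04∠-90.0° Ω.
Step 5 — Power factor: PF = cos(φ) = Re(Z)/|Z| = 0/1.584e+04 = 0.
Step 6 — Type: Im(Z) = -1.584e+04 ⇒ leading (phase φ = -90.0°).

PF = 0 (leading, φ = -90.0°)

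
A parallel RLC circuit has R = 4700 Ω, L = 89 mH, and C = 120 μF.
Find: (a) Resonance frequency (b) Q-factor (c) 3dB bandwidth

Step 1 — Resonance: ω₀ = 1/√(LC) = 1/√(0.089·0.00012) = 306 rad/s.
Step 2 — f₀ = ω₀/(2π) = 48.7 Hz.
Step 3 — Parallel Q: Q = R/(ω₀L) = 4700/(306·0.089) = 172.6.
Step 4 — Bandwidth: Δω = ω₀/Q = 1.773 rad/s; BW = Δω/(2π) = 0.2822 Hz.

(a) f₀ = 48.7 Hz  (b) Q = 172.6  (c) BW = 0.2822 Hz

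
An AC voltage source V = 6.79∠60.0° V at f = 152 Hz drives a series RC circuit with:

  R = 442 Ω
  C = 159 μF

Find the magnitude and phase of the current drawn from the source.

Step 1 — Angular frequency: ω = 2π·f = 2π·152 = 955 rad/s.
Step 2 — Component impedances:
  R: Z = R = 442 Ω
  C: Z = 1/(jωC) = -j/(ω·C) = 0 - j6.585 Ω
Step 3 — Series combination: Z_total = R + C = 442 - j6.585 Ω = 442∠-0.9° Ω.
Step 4 — Source phasor: V = 6.79∠60.0° V = 3.395 + j5.88 V.
Step 5 — Ohm's law: I = V / Z_total = (3.395 + j5.88) / (442 - j6.585) = 0.007481 + j0.01342 A.
Step 6 — Convert to polar: |I| = 0.01536 A, ∠I = 60.9°.

I = 0.01536∠60.9° A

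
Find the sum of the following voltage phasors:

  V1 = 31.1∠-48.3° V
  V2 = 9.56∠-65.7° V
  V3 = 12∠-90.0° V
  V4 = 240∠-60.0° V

Step 1 — Convert each phasor to rectangular form:
  V1 = 31.1·(cos(-48.3°) + j·sin(-48.3°)) = 20.69 - j23.22 V
  V2 = 9.56·(cos(-65.7°) + j·sin(-65.7°)) = 3.934 - j8.713 V
  V3 = 12·(cos(-90.0°) + j·sin(-90.0°)) = 0 - j12 V
  V4 = 240·(cos(-60.0°) + j·sin(-60.0°)) = 120 - j207.8 V
Step 2 — Sum components: V_total = 144.6 - j251.8 V.
Step 3 — Convert to polar: |V_total| = 290.4 V, ∠V_total = -60.1°.

V_total = 290.4∠-60.1° V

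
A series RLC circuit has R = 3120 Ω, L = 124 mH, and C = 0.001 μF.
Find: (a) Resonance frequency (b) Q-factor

Step 1 — Resonance condition Im(Z)=0 gives ω₀ = 1/√(LC).
Step 2 — ω₀ = 1/√(0.124·1e-09) = 8.98e+04 rad/s.
Step 3 — f₀ = ω₀/(2π) = 1.429e+04 Hz.
Step 4 — Series Q: Q = ω₀L/R = 8.98e+04·0.124/3120 = 3.569.

(a) f₀ = 1.429e+04 Hz  (b) Q = 3.569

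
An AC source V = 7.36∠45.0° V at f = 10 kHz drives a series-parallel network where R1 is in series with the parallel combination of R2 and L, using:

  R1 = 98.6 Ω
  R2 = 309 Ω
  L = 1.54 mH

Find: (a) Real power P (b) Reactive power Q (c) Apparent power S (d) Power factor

Step 1 — Angular frequency: ω = 2π·f = 2π·1e+04 = 6.283e+04 rad/s.
Step 2 — Component impedances:
  R1: Z = R = 98.6 Ω
  R2: Z = R = 309 Ω
  L: Z = jωL = j·6.283e+04·0.00154 = 0 + j96.76 Ω
Step 3 — Parallel branch: R2 || L = 1/(1/R2 + 1/L) = 27.59 + j88.12 Ω.
Step 4 — Series with R1: Z_total = R1 + (R2 || L) = 126.2 + j88.12 Ω = 153.9∠34.9° Ω.
Step 5 — Source phasor: V = 7.36∠45.0° V = 5.204 + j5.204 V.
Step 6 — Current: I = V / Z = 0.04708 + j0.008364 A = 0.04782∠10.1° A.
Step 7 — Complex power: S = V·I* = 0.2886 + j0.2015 VA.
Step 8 — Real power: P = Re(S) = 0.2886 W.
Step 9 — Reactive power: Q = Im(S) = 0.2015 VAR.
Step 10 — Apparent power: |S| = 0.3519 VA.
Step 11 — Power factor: PF = P/|S| = 0.8199 (lagging).

(a) P = 0.2886 W  (b) Q = 0.2015 VAR  (c) S = 0.3519 VA  (d) PF = 0.8199 (lagging)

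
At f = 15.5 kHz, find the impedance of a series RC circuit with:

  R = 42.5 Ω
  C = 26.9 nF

Step 1 — Angular frequency: ω = 2π·f = 2π·1.55e+04 = 9.739e+04 rad/s.
Step 2 — Component impedances:
  R: Z = R = 42.5 Ω
  C: Z = 1/(jωC) = -j/(ω·C) = 0 - j381.7 Ω
Step 3 — Series combination: Z_total = R + C = 42.5 - j381.7 Ω = 384.1∠-83.6° Ω.

Z = 42.5 - j381.7 Ω = 384.1∠-83.6° Ω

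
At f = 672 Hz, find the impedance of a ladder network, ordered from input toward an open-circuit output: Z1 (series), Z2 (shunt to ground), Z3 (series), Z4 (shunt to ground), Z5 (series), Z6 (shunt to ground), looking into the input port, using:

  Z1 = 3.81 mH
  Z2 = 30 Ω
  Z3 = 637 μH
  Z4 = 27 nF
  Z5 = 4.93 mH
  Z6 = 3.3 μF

Step 1 — Angular frequency: ω = 2π·f = 2π·672 = 4222 rad/s.
Step 2 — Component impedances:
  Z1: Z = jωL = j·4222·0.00381 = 0 + j16.09 Ω
  Z2: Z = R = 30 Ω
  Z3: Z = jωL = j·4222·0.000637 = 0 + j2.69 Ω
  Z4: Z = 1/(jωC) = -j/(ω·C) = 0 - j8772 Ω
  Z5: Z = jωL = j·4222·0.00493 = 0 + j20.82 Ω
  Z6: Z = 1/(jωC) = -j/(ω·C) = 0 - j71.77 Ω
Step 3 — Ladder network (open output): work backward from the far end, alternating series and parallel combinations. Z_in = 21.57 + j2.6 Ω = 21.72∠6.9° Ω.

Z = 21.57 + j2.6 Ω = 21.72∠6.9° Ω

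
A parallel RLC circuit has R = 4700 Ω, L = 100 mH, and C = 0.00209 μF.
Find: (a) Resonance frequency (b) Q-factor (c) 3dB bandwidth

Step 1 — Resonance: ω₀ = 1/√(LC) = 1/√(0.1·2.09e-09) = 6.917e+04 rad/s.
Step 2 — f₀ = ω₀/(2π) = 1.101e+04 Hz.
Step 3 — Parallel Q: Q = R/(ω₀L) = 4700/(6.917e+04·0.1) = 0.6795.
Step 4 — Bandwidth: Δω = ω₀/Q = 1.018e+05 rad/s; BW = Δω/(2π) = 1.62e+04 Hz.

(a) f₀ = 1.101e+04 Hz  (b) Q = 0.6795  (c) BW = 1.62e+04 Hz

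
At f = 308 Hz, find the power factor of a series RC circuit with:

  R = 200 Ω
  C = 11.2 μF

Step 1 — Angular frequency: ω = 2π·f = 2π·308 = 1935 rad/s.
Step 2 — Component impedances:
  R: Z = R = 200 Ω
  C: Z = 1/(jωC) = -j/(ω·C) = 0 - j46.14 Ω
Step 3 — Series combination: Z_total = R + C = 200 - j46.14 Ω = 205.3∠-13.0° Ω.
Step 4 — Power factor: PF = cos(φ) = Re(Z)/|Z| = 200/205.25 = 0.9744.
Step 5 — Type: Im(Z) = -46.14 ⇒ leading (phase φ = -13.0°).

PF = 0.9744 (leading, φ = -13.0°)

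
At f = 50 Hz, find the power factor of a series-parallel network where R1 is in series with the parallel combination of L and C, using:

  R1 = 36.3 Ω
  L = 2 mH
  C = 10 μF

Step 1 — Angular frequency: ω = 2π·f = 2π·50 = 314.2 rad/s.
Step 2 — Component impedances:
  R1: Z = R = 36.3 Ω
  L: Z = jωL = j·314.2·0.002 = 0 + j0.6283 Ω
  C: Z = 1/(jωC) = -j/(ω·C) = 0 - j318.3 Ω
Step 3 — Parallel branch: L || C = 1/(1/L + 1/C) = 0 + j0.6296 Ω.
Step 4 — Series with R1: Z_total = R1 + (L || C) = 36.3 + j0.6296 Ω = 36.31∠1.0° Ω.
Step 5 — Power factor: PF = cos(φ) = Re(Z)/|Z| = 36.3/36.3055 = 0.9998.
Step 6 — Type: Im(Z) = 0.6296 ⇒ lagging (phase φ = 1.0°).

PF = 0.9998 (lagging, φ = 1.0°)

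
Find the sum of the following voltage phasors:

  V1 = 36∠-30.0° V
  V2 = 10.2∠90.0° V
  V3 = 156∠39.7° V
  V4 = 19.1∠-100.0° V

Step 1 — Convert each phasor to rectangular form:
  V1 = 36·(cos(-30.0°) + j·sin(-30.0°)) = 31.18 - j18 V
  V2 = 10.2·(cos(90.0°) + j·sin(90.0°)) = 0 + j10.2 V
  V3 = 156·(cos(39.7°) + j·sin(39.7°)) = 120 + j99.65 V
  V4 = 19.1·(cos(-100.0°) + j·sin(-100.0°)) = -3.317 - j18.81 V
Step 2 — Sum components: V_total = 147.9 + j73.04 V.
Step 3 — Convert to polar: |V_total| = 164.9 V, ∠V_total = 26.3°.

V_total = 164.9∠26.3° V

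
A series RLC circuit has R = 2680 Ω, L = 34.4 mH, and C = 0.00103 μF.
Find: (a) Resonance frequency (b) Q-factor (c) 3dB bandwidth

Step 1 — Resonance: ω₀ = 1/√(LC) = 1/√(0.0344·1.03e-09) = 1.68e+05 rad/s.
Step 2 — f₀ = ω₀/(2π) = 2.674e+04 Hz.
Step 3 — Series Q: Q = ω₀L/R = 1.68e+05·0.0344/2680 = 2.156.
Step 4 — Bandwidth: Δω = ω₀/Q = 7.791e+04 rad/s; BW = Δω/(2π) = 1.24e+04 Hz.

(a) f₀ = 2.674e+04 Hz  (b) Q = 2.156  (c) BW = 1.24e+04 Hz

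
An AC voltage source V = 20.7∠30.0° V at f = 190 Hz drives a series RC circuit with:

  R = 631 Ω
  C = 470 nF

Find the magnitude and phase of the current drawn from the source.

Step 1 — Angular frequency: ω = 2π·f = 2π·190 = 1194 rad/s.
Step 2 — Component impedances:
  R: Z = R = 631 Ω
  C: Z = 1/(jωC) = -j/(ω·C) = 0 - j1782 Ω
Step 3 — Series combination: Z_total = R + C = 631 - j1782 Ω = 1891∠-70.5° Ω.
Step 4 — Source phasor: V = 20.7∠30.0° V = 17.93 + j10.35 V.
Step 5 — Ohm's law: I = V / Z_total = (17.93 + j10.35) / (631 - j1782) = -0.001996 + j0.01077 A.
Step 6 — Convert to polar: |I| = 0.01095 A, ∠I = 100.5°.

I = 0.01095∠100.5° A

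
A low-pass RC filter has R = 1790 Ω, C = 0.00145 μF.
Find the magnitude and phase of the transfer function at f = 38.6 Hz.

Step 1 — Angular frequency: ω = 2π·38.6 = 242.5 rad/s.
Step 2 — Transfer function: H(jω) = 1/(1 + jωRC).
Step 3 — Denominator: 1 + jωRC = 1 + j·242.5·1790·1.45e-09 = 1 + j0.0006295.
Step 4 — H = 1 - j0.0006295.
Step 5 — Magnitude: |H| = 1 (-0.0 dB); phase: φ = -0.0°.

|H| = 1 (-0.0 dB), φ = -0.0°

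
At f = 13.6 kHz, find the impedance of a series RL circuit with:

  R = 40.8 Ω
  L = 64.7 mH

Step 1 — Angular frequency: ω = 2π·f = 2π·1.36e+04 = 8.545e+04 rad/s.
Step 2 — Component impedances:
  R: Z = R = 40.8 Ω
  L: Z = jωL = j·8.545e+04·0.0647 = 0 + j5529 Ω
Step 3 — Series combination: Z_total = R + L = 40.8 + j5529 Ω = 5529∠89.6° Ω.

Z = 40.8 + j5529 Ω = 5529∠89.6° Ω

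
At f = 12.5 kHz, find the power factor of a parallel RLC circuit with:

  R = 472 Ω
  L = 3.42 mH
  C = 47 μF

Step 1 — Angular frequency: ω = 2π·f = 2π·1.25e+04 = 7.854e+04 rad/s.
Step 2 — Component impedances:
  R: Z = R = 472 Ω
  L: Z = jωL = j·7.854e+04·0.00342 = 0 + j268.6 Ω
  C: Z = 1/(jωC) = -j/(ω·C) = 0 - j0.2709 Ω
Step 3 — Parallel combination: 1/Z_total = 1/R + 1/L + 1/C; Z_total = 0.0001558 - j0.2712 Ω = 0.2712∠-90.0° Ω.
Step 4 — Power factor: PF = cos(φ) = Re(Z)/|Z| = 0.0001558/0.2712 = 0.0005745.
Step 5 — Type: Im(Z) = -0.2712 ⇒ leading (phase φ = -90.0°).

PF = 0.0005745 (leading, φ = -90.0°)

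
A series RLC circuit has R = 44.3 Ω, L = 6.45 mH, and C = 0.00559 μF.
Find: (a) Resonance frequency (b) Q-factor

Step 1 — Resonance condition Im(Z)=0 gives ω₀ = 1/√(LC).
Step 2 — ω₀ = 1/√(0.00645·5.59e-09) = 1.665e+05 rad/s.
Step 3 — f₀ = ω₀/(2π) = 2.651e+04 Hz.
Step 4 — Series Q: Q = ω₀L/R = 1.665e+05·0.00645/44.3 = 24.25.

(a) f₀ = 2.651e+04 Hz  (b) Q = 24.25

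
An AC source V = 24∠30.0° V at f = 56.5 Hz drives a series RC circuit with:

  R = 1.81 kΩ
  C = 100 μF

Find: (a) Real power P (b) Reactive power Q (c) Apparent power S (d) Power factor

Step 1 — Angular frequency: ω = 2π·f = 2π·56.5 = 355 rad/s.
Step 2 — Component impedances:
  R: Z = R = 1810 Ω
  C: Z = 1/(jωC) = -j/(ω·C) = 0 - j28.17 Ω
Step 3 — Series combination: Z_total = R + C = 1810 - j28.17 Ω = 1810∠-0.9° Ω.
Step 4 — Source phasor: V = 24∠30.0° V = 20.78 + j12 V.
Step 5 — Current: I = V / Z = 0.01138 + j0.006807 A = 0.01326∠30.9° A.
Step 6 — Complex power: S = V·I* = 0.3182 - j0.004951 VA.
Step 7 — Real power: P = Re(S) = 0.3182 W.
Step 8 — Reactive power: Q = Im(S) = -0.004951 VAR.
Step 9 — Apparent power: |S| = 0.3182 VA.
Step 10 — Power factor: PF = P/|S| = 0.9999 (leading).

(a) P = 0.3182 W  (b) Q = -0.004951 VAR  (c) S = 0.3182 VA  (d) PF = 0.9999 (leading)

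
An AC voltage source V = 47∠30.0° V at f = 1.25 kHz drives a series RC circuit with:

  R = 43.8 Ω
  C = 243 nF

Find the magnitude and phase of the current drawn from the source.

Step 1 — Angular frequency: ω = 2π·f = 2π·1250 = 7854 rad/s.
Step 2 — Component impedances:
  R: Z = R = 43.8 Ω
  C: Z = 1/(jωC) = -j/(ω·C) = 0 - j524 Ω
Step 3 — Series combination: Z_total = R + C = 43.8 - j524 Ω = 525.8∠-85.2° Ω.
Step 4 — Source phasor: V = 47∠30.0° V = 40.7 + j23.5 V.
Step 5 — Ohm's law: I = V / Z_total = (40.7 + j23.5) / (43.8 - j524) = -0.03809 + j0.08087 A.
Step 6 — Convert to polar: |I| = 0.08939 A, ∠I = 115.2°.

I = 0.08939∠115.2° A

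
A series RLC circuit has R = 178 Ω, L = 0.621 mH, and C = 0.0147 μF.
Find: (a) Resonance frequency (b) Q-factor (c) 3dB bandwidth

Step 1 — Resonance: ω₀ = 1/√(LC) = 1/√(0.000621·1.47e-08) = 3.31e+05 rad/s.
Step 2 — f₀ = ω₀/(2π) = 5.268e+04 Hz.
Step 3 — Series Q: Q = ω₀L/R = 3.31e+05·0.000621/178 = 1.155.
Step 4 — Bandwidth: Δω = ω₀/Q = 2.866e+05 rad/s; BW = Δω/(2π) = 4.562e+04 Hz.

(a) f₀ = 5.268e+04 Hz  (b) Q = 1.155  (c) BW = 4.562e+04 Hz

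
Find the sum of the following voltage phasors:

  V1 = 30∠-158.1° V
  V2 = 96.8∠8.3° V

Step 1 — Convert each phasor to rectangular form:
  V1 = 30·(cos(-158.1°) + j·sin(-158.1°)) = -27.84 - j11.19 V
  V2 = 96.8·(cos(8.3°) + j·sin(8.3°)) = 95.79 + j13.97 V
Step 2 — Sum components: V_total = 67.95 + j2.784 V.
Step 3 — Convert to polar: |V_total| = 68.01 V, ∠V_total = 2.3°.

V_total = 68.01∠2.3° V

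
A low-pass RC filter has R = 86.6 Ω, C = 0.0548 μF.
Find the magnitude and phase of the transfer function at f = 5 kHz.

Step 1 — Angular frequency: ω = 2π·5000 = 3.142e+04 rad/s.
Step 2 — Transfer function: H(jω) = 1/(1 + jωRC).
Step 3 — Denominator: 1 + jωRC = 1 + j·3.142e+04·86.6·5.48e-08 = 1 + j0.1491.
Step 4 — H = 0.9783 - j0.1458.
Step 5 — Magnitude: |H| = 0.9891 (-0.1 dB); phase: φ = -8.5°.

|H| = 0.9891 (-0.1 dB), φ = -8.5°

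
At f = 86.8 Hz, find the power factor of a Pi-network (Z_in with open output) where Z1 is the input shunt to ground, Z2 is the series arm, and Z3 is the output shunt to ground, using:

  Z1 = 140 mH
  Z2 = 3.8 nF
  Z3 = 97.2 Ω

Step 1 — Angular frequency: ω = 2π·f = 2π·86.8 = 545.4 rad/s.
Step 2 — Component impedances:
  Z1: Z = jωL = j·545.4·0.14 = 0 + j76.35 Ω
  Z2: Z = 1/(jωC) = -j/(ω·C) = 0 - j4.825e+05 Ω
  Z3: Z = R = 97.2 Ω
Step 3 — With open output, the series arm Z2 and the output shunt Z3 appear in series to ground: Z2 + Z3 = 97.2 - j4.825e+05 Ω.
Step 4 — Parallel with input shunt Z1: Z_in = Z1 || (Z2 + Z3) = 2.435e-06 + j76.37 Ω = 76.37∠90.0° Ω.
Step 5 — Power factor: PF = cos(φ) = Re(Z)/|Z| = 2.435e-06/76.37 = 3.188e-08.
Step 6 — Type: Im(Z) = 76.37 ⇒ lagging (phase φ = 90.0°).

PF = 3.188e-08 (lagging, φ = 90.0°)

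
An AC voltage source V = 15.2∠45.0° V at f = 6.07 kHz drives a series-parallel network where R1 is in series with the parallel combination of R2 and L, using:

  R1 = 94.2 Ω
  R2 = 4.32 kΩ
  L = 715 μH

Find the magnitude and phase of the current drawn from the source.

Step 1 — Angular frequency: ω = 2π·f = 2π·6070 = 3.814e+04 rad/s.
Step 2 — Component impedances:
  R1: Z = R = 94.2 Ω
  R2: Z = R = 4320 Ω
  L: Z = jωL = j·3.814e+04·0.000715 = 0 + j27.27 Ω
Step 3 — Parallel branch: R2 || L = 1/(1/R2 + 1/L) = 0.1721 + j27.27 Ω.
Step 4 — Series with R1: Z_total = R1 + (R2 || L) = 94.37 + j27.27 Ω = 98.23∠16.1° Ω.
Step 5 — Source phasor: V = 15.2∠45.0° V = 10.75 + j10.75 V.
Step 6 — Ohm's law: I = V / Z_total = (10.75 + j10.75) / (94.37 + j27.27) = 0.1355 + j0.07474 A.
Step 7 — Convert to polar: |I| = 0.1547 A, ∠I = 28.9°.

I = 0.1547∠28.9° A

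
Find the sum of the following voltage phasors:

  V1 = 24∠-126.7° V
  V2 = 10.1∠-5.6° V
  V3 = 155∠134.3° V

Step 1 — Convert each phasor to rectangular form:
  V1 = 24·(cos(-126.7°) + j·sin(-126.7°)) = -14.34 - j19.24 V
  V2 = 10.1·(cos(-5.6°) + j·sin(-5.6°)) = 10.05 - j0.9856 V
  V3 = 155·(cos(134.3°) + j·sin(134.3°)) = -108.3 + j110.9 V
Step 2 — Sum components: V_total = -112.5 + j90.7 V.
Step 3 — Convert to polar: |V_total| = 144.5 V, ∠V_total = 141.1°.

V_total = 144.5∠141.1° V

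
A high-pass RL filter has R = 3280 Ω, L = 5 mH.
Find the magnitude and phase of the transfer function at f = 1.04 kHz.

Step 1 — Angular frequency: ω = 2π·1040 = 6535 rad/s.
Step 2 — Transfer function: H(jω) = jωL/(R + jωL).
Step 3 — Numerator jωL = j·32.67; denominator R + jωL = 3280 + j32.67.
Step 4 — H = 9.921e-05 + j0.00996.
Step 5 — Magnitude: |H| = 0.009961 (-40.0 dB); phase: φ = 89.4°.

|H| = 0.009961 (-40.0 dB), φ = 89.4°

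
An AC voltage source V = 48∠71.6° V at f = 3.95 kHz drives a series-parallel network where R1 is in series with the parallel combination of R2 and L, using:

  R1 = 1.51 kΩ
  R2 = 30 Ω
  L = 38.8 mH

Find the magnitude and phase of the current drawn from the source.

Step 1 — Angular frequency: ω = 2π·f = 2π·3950 = 2.482e+04 rad/s.
Step 2 — Component impedances:
  R1: Z = R = 1510 Ω
  R2: Z = R = 30 Ω
  L: Z = jωL = j·2.482e+04·0.0388 = 0 + j963 Ω
Step 3 — Parallel branch: R2 || L = 1/(1/R2 + 1/L) = 29.97 + j0.9337 Ω.
Step 4 — Series with R1: Z_total = R1 + (R2 || L) = 1540 + j0.9337 Ω = 1540∠0.0° Ω.
Step 5 — Source phasor: V = 48∠71.6° V = 15.15 + j45.55 V.
Step 6 — Ohm's law: I = V / Z_total = (15.15 + j45.55) / (1540 + j0.9337) = 0.009857 + j0.02957 A.
Step 7 — Convert to polar: |I| = 0.03117 A, ∠I = 71.6°.

I = 0.03117∠71.6° A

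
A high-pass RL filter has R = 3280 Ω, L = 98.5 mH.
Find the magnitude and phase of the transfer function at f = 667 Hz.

Step 1 — Angular frequency: ω = 2π·667 = 4191 rad/s.
Step 2 — Transfer function: H(jω) = jωL/(R + jωL).
Step 3 — Numerator jωL = j·412.8; denominator R + jωL = 3280 + j412.8.
Step 4 — H = 0.01559 + j0.1239.
Step 5 — Magnitude: |H| = 0.1249 (-18.1 dB); phase: φ = 82.8°.

|H| = 0.1249 (-18.1 dB), φ = 82.8°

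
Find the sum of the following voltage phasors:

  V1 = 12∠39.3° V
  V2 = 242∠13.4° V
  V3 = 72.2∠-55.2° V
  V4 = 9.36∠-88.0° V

Step 1 — Convert each phasor to rectangular form:
  V1 = 12·(cos(39.3°) + j·sin(39.3°)) = 9.286 + j7.601 V
  V2 = 242·(cos(13.4°) + j·sin(13.4°)) = 235.4 + j56.08 V
  V3 = 72.2·(cos(-55.2°) + j·sin(-55.2°)) = 41.21 - j59.29 V
  V4 = 9.36·(cos(-88.0°) + j·sin(-88.0°)) = 0.3267 - j9.354 V
Step 2 — Sum components: V_total = 286.2 - j4.958 V.
Step 3 — Convert to polar: |V_total| = 286.3 V, ∠V_total = -1.0°.

V_total = 286.3∠-1.0° V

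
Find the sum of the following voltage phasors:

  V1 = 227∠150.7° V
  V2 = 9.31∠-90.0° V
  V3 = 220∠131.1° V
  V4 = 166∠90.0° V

Step 1 — Convert each phasor to rectangular form:
  V1 = 227·(cos(150.7°) + j·sin(150.7°)) = -198 + j111.1 V
  V2 = 9.31·(cos(-90.0°) + j·sin(-90.0°)) = 0 - j9.31 V
  V3 = 220·(cos(131.1°) + j·sin(131.1°)) = -144.6 + j165.8 V
  V4 = 166·(cos(90.0°) + j·sin(90.0°)) = 0 + j166 V
Step 2 — Sum components: V_total = -342.6 + j433.6 V.
Step 3 — Convert to polar: |V_total| = 552.6 V, ∠V_total = 128.3°.

V_total = 552.6∠128.3° V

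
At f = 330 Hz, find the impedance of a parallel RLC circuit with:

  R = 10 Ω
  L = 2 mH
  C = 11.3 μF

Step 1 — Angular frequency: ω = 2π·f = 2π·330 = 2073 rad/s.
Step 2 — Component impedances:
  R: Z = R = 10 Ω
  L: Z = jωL = j·2073·0.002 = 0 + j4.147 Ω
  C: Z = 1/(jωC) = -j/(ω·C) = 0 - j42.68 Ω
Step 3 — Parallel combination: 1/Z_total = 1/R + 1/L + 1/C; Z_total = 1.742 + j3.793 Ω = 4.174∠65.3° Ω.

Z = 1.742 + j3.793 Ω = 4.174∠65.3° Ω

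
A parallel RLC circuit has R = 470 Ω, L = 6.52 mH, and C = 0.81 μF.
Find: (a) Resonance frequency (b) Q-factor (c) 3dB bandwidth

Step 1 — Resonance: ω₀ = 1/√(LC) = 1/√(0.00652·8.1e-07) = 1.376e+04 rad/s.
Step 2 — f₀ = ω₀/(2π) = 2190 Hz.
Step 3 — Parallel Q: Q = R/(ω₀L) = 470/(1.376e+04·0.00652) = 5.239.
Step 4 — Bandwidth: Δω = ω₀/Q = 2627 rad/s; BW = Δω/(2π) = 418.1 Hz.

(a) f₀ = 2190 Hz  (b) Q = 5.239  (c) BW = 418.1 Hz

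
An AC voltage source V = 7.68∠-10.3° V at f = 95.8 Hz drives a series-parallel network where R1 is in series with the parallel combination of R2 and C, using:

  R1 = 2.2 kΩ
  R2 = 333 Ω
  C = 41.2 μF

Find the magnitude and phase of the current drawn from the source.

Step 1 — Angular frequency: ω = 2π·f = 2π·95.8 = 601.9 rad/s.
Step 2 — Component impedances:
  R1: Z = R = 2200 Ω
  R2: Z = R = 333 Ω
  C: Z = 1/(jωC) = -j/(ω·C) = 0 - j40.32 Ω
Step 3 — Parallel branch: R2 || C = 1/(1/R2 + 1/C) = 4.812 - j39.74 Ω.
Step 4 — Series with R1: Z_total = R1 + (R2 || C) = 2205 - j39.74 Ω = 2205∠-1.0° Ω.
Step 5 — Source phasor: V = 7.68∠-10.3° V = 7.556 - j1.373 V.
Step 6 — Ohm's law: I = V / Z_total = (7.556 - j1.373) / (2205 - j39.74) = 0.003437 - j0.0005609 A.
Step 7 — Convert to polar: |I| = 0.003483 A, ∠I = -9.3°.

I = 0.003483∠-9.3° A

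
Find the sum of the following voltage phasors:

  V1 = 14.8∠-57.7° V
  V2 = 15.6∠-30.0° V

Step 1 — Convert each phasor to rectangular form:
  V1 = 14.8·(cos(-57.7°) + j·sin(-57.7°)) = 7.908 - j12.51 V
  V2 = 15.6·(cos(-30.0°) + j·sin(-30.0°)) = 13.51 - j7.8 V
Step 2 — Sum components: V_total = 21.42 - j20.31 V.
Step 3 — Convert to polar: |V_total| = 29.52 V, ∠V_total = -43.5°.

V_total = 29.52∠-43.5° V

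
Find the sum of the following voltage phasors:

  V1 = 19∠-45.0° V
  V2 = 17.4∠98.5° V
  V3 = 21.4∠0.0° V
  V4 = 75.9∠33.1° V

Step 1 — Convert each phasor to rectangular form:
  V1 = 19·(cos(-45.0°) + j·sin(-45.0°)) = 13.44 - j13.44 V
  V2 = 17.4·(cos(98.5°) + j·sin(98.5°)) = -2.572 + j17.21 V
  V3 = 21.4·(cos(0.0°) + j·sin(0.0°)) = 21.4 V
  V4 = 75.9·(cos(33.1°) + j·sin(33.1°)) = 63.58 + j41.45 V
Step 2 — Sum components: V_total = 95.85 + j45.22 V.
Step 3 — Convert to polar: |V_total| = 106 V, ∠V_total = 25.3°.

V_total = 106∠25.3° V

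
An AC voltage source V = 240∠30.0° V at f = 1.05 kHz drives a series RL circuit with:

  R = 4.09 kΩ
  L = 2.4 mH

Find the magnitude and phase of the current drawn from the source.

Step 1 — Angular frequency: ω = 2π·f = 2π·1050 = 6597 rad/s.
Step 2 — Component impedances:
  R: Z = R = 4090 Ω
  L: Z = jωL = j·6597·0.0024 = 0 + j15.83 Ω
Step 3 — Series combination: Z_total = R + L = 4090 + j15.83 Ω = 4090∠0.2° Ω.
Step 4 — Source phasor: V = 240∠30.0° V = 207.8 + j120 V.
Step 5 — Ohm's law: I = V / Z_total = (207.8 + j120) / (4090 + j15.83) = 0.05093 + j0.02914 A.
Step 6 — Convert to polar: |I| = 0.05868 A, ∠I = 29.8°.

I = 0.05868∠29.8° A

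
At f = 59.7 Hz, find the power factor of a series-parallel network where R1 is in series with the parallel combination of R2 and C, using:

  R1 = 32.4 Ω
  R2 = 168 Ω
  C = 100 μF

Step 1 — Angular frequency: ω = 2π·f = 2π·59.7 = 375.1 rad/s.
Step 2 — Component impedances:
  R1: Z = R = 32.4 Ω
  R2: Z = R = 168 Ω
  C: Z = 1/(jωC) = -j/(ω·C) = 0 - j26.66 Ω
Step 3 — Parallel branch: R2 || C = 1/(1/R2 + 1/C) = 4.126 - j26 Ω.
Step 4 — Series with R1: Z_total = R1 + (R2 || C) = 36.53 - j26 Ω = 44.84∠-35.4° Ω.
Step 5 — Power factor: PF = cos(φ) = Re(Z)/|Z| = 36.526/44.838 = 0.8146.
Step 6 — Type: Im(Z) = -26 ⇒ leading (phase φ = -35.4°).

PF = 0.8146 (leading, φ = -35.4°)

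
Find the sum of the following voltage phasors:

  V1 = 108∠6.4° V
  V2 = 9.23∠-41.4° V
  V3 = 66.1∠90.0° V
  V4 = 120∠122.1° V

Step 1 — Convert each phasor to rectangular form:
  V1 = 108·(cos(6.4°) + j·sin(6.4°)) = 107.3 + j12.04 V
  V2 = 9.23·(cos(-41.4°) + j·sin(-41.4°)) = 6.924 - j6.104 V
  V3 = 66.1·(cos(90.0°) + j·sin(90.0°)) = 0 + j66.1 V
  V4 = 120·(cos(122.1°) + j·sin(122.1°)) = -63.77 + j101.7 V
Step 2 — Sum components: V_total = 50.48 + j173.7 V.
Step 3 — Convert to polar: |V_total| = 180.9 V, ∠V_total = 73.8°.

V_total = 180.9∠73.8° V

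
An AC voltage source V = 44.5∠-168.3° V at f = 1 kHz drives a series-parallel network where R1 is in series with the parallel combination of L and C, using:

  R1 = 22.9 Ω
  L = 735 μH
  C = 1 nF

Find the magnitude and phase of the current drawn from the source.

Step 1 — Angular frequency: ω = 2π·f = 2π·1000 = 6283 rad/s.
Step 2 — Component impedances:
  R1: Z = R = 22.9 Ω
  L: Z = jωL = j·6283·0.000735 = 0 + j4.618 Ω
  C: Z = 1/(jωC) = -j/(ω·C) = 0 - j1.592e+05 Ω
Step 3 — Parallel branch: L || C = 1/(1/L + 1/C) = 0 + j4.618 Ω.
Step 4 — Series with R1: Z_total = R1 + (L || C) = 22.9 + j4.618 Ω = 23.36∠11.4° Ω.
Step 5 — Source phasor: V = 44.5∠-168.3° V = -43.58 - j9.024 V.
Step 6 — Ohm's law: I = V / Z_total = (-43.58 - j9.024) / (22.9 + j4.618) = -1.905 - j0.009908 A.
Step 7 — Convert to polar: |I| = 1.905 A, ∠I = -179.7°.

I = 1.905∠-179.7° A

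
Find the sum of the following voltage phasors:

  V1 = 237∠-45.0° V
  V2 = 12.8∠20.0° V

Step 1 — Convert each phasor to rectangular form:
  V1 = 237·(cos(-45.0°) + j·sin(-45.0°)) = 167.6 - j167.6 V
  V2 = 12.8·(cos(20.0°) + j·sin(20.0°)) = 12.03 + j4.378 V
Step 2 — Sum components: V_total = 179.6 - j163.2 V.
Step 3 — Convert to polar: |V_total| = 242.7 V, ∠V_total = -42.3°.

V_total = 242.7∠-42.3° V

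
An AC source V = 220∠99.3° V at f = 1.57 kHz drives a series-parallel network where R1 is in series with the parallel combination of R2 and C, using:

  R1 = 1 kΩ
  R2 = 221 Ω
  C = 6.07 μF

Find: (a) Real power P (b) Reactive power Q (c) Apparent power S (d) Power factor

Step 1 — Angular frequency: ω = 2π·f = 2π·1570 = 9865 rad/s.
Step 2 — Component impedances:
  R1: Z = R = 1000 Ω
  R2: Z = R = 221 Ω
  C: Z = 1/(jωC) = -j/(ω·C) = 0 - j16.7 Ω
Step 3 — Parallel branch: R2 || C = 1/(1/R2 + 1/C) = 1.255 - j16.61 Ω.
Step 4 — Series with R1: Z_total = R1 + (R2 || C) = 1001 - j16.61 Ω = 1001∠-1.0° Ω.
Step 5 — Source phasor: V = 220∠99.3° V = -35.55 + j217.1 V.
Step 6 — Current: I = V / Z = -0.03909 + j0.2162 A = 0.2197∠100.3° A.
Step 7 — Complex power: S = V·I* = 48.33 - j0.8015 VA.
Step 8 — Real power: P = Re(S) = 48.33 W.
Step 9 — Reactive power: Q = Im(S) = -0.8015 VAR.
Step 10 — Apparent power: |S| = 48.33 VA.
Step 11 — Power factor: PF = P/|S| = 0.9999 (leading).

(a) P = 48.33 W  (b) Q = -0.8015 VAR  (c) S = 48.33 VA  (d) PF = 0.9999 (leading)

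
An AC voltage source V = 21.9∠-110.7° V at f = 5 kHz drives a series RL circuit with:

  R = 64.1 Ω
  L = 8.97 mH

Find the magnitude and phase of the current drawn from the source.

Step 1 — Angular frequency: ω = 2π·f = 2π·5000 = 3.142e+04 rad/s.
Step 2 — Component impedances:
  R: Z = R = 64.1 Ω
  L: Z = jωL = j·3.142e+04·0.00897 = 0 + j281.8 Ω
Step 3 — Series combination: Z_total = R + L = 64.1 + j281.8 Ω = 289∠77.2° Ω.
Step 4 — Source phasor: V = 21.9∠-110.7° V = -7.741 - j20.49 V.
Step 5 — Ohm's law: I = V / Z_total = (-7.741 - j20.49) / (64.1 + j281.8) = -0.07506 + j0.0104 A.
Step 6 — Convert to polar: |I| = 0.07578 A, ∠I = 172.1°.

I = 0.07578∠172.1° A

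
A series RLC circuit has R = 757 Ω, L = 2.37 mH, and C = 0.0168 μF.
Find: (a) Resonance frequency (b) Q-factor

Step 1 — Resonance condition Im(Z)=0 gives ω₀ = 1/√(LC).
Step 2 — ω₀ = 1/√(0.00237·1.68e-08) = 1.585e+05 rad/s.
Step 3 — f₀ = ω₀/(2π) = 2.522e+04 Hz.
Step 4 — Series Q: Q = ω₀L/R = 1.585e+05·0.00237/757 = 0.4962.

(a) f₀ = 2.522e+04 Hz  (b) Q = 0.4962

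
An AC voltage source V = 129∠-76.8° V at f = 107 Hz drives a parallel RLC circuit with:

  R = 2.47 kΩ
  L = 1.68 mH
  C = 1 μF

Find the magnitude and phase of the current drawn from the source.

Step 1 — Angular frequency: ω = 2π·f = 2π·107 = 672.3 rad/s.
Step 2 — Component impedances:
  R: Z = R = 2470 Ω
  L: Z = jωL = j·672.3·0.00168 = 0 + j1.129 Ω
  C: Z = 1/(jωC) = -j/(ω·C) = 0 - j1487 Ω
Step 3 — Parallel combination: 1/Z_total = 1/R + 1/L + 1/C; Z_total = 0.0005173 + j1.13 Ω = 1.13∠90.0° Ω.
Step 4 — Source phasor: V = 129∠-76.8° V = 29.46 - j125.6 V.
Step 5 — Ohm's law: I = V / Z_total = (29.46 - j125.6) / (0.0005173 + j1.13) = -111.1 - j26.11 A.
Step 6 — Convert to polar: |I| = 114.1 A, ∠I = -166.8°.

I = 114.1∠-166.8° A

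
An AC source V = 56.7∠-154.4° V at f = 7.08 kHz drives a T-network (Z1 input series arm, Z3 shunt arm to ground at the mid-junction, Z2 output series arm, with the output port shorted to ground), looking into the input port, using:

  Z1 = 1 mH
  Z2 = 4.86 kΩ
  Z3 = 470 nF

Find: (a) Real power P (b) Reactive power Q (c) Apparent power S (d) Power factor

Step 1 — Angular frequency: ω = 2π·f = 2π·7080 = 4.448e+04 rad/s.
Step 2 — Component impedances:
  Z1: Z = jωL = j·4.448e+04·0.001 = 0 + j44.48 Ω
  Z2: Z = R = 4860 Ω
  Z3: Z = 1/(jωC) = -j/(ω·C) = 0 - j47.83 Ω
Step 3 — With the output port shorted to ground, the output series arm Z2 runs from the junction to ground; the shunt arm Z3 also runs from the junction to ground. They appear in parallel: Z3 || Z2 = 0.4707 - j47.82 Ω.
Step 4 — Series with input arm Z1: Z_in = Z1 + (Z3 || Z2) = 0.4707 - j3.339 Ω = 3.372∠-82.0° Ω.
Step 5 — Source phasor: V = 56.7∠-154.4° V = -51.13 - j24.5 V.
Step 6 — Current: I = V / Z = 5.078 - j16.03 A = 16.81∠-72.4° A.
Step 7 — Complex power: S = V·I* = 133.1 - j944 VA.
Step 8 — Real power: P = Re(S) = 133.1 W.
Step 9 — Reactive power: Q = Im(S) = -944 VAR.
Step 10 — Apparent power: |S| = 953.4 VA.
Step 11 — Power factor: PF = P/|S| = 0.1396 (leading).

(a) P = 133.1 W  (b) Q = -944 VAR  (c) S = 953.4 VA  (d) PF = 0.1396 (leading)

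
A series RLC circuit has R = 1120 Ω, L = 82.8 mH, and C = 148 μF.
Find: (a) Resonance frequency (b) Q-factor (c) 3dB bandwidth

Step 1 — Resonance: ω₀ = 1/√(LC) = 1/√(0.0828·0.000148) = 285.7 rad/s.
Step 2 — f₀ = ω₀/(2π) = 45.46 Hz.
Step 3 — Series Q: Q = ω₀L/R = 285.7·0.0828/1120 = 0.02112.
Step 4 — Bandwidth: Δω = ω₀/Q = 1.353e+04 rad/s; BW = Δω/(2π) = 2153 Hz.

(a) f₀ = 45.46 Hz  (b) Q = 0.02112  (c) BW = 2153 Hz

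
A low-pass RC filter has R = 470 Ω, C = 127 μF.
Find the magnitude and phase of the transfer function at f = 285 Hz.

Step 1 — Angular frequency: ω = 2π·285 = 1791 rad/s.
Step 2 — Transfer function: H(jω) = 1/(1 + jωRC).
Step 3 — Denominator: 1 + jωRC = 1 + j·1791·470·0.000127 = 1 + j106.9.
Step 4 — H = 8.752e-05 - j0.009355.
Step 5 — Magnitude: |H| = 0.009355 (-40.6 dB); phase: φ = -89.5°.

|H| = 0.009355 (-40.6 dB), φ = -89.5°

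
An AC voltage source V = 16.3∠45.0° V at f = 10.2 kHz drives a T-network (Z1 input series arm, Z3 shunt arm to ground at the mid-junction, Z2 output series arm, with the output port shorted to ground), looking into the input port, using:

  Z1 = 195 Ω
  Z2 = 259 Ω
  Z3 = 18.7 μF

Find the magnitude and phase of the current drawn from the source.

Step 1 — Angular frequency: ω = 2π·f = 2π·1.02e+04 = 6.409e+04 rad/s.
Step 2 — Component impedances:
  Z1: Z = R = 195 Ω
  Z2: Z = R = 259 Ω
  Z3: Z = 1/(jωC) = -j/(ω·C) = 0 - j0.8344 Ω
Step 3 — With the output port shorted to ground, the output series arm Z2 runs from the junction to ground; the shunt arm Z3 also runs from the junction to ground. They appear in parallel: Z3 || Z2 = 0.002688 - j0.8344 Ω.
Step 4 — Series with input arm Z1: Z_in = Z1 + (Z3 || Z2) = 195 - j0.8344 Ω = 195∠-0.2° Ω.
Step 5 — Source phasor: V = 16.3∠45.0° V = 11.53 + j11.53 V.
Step 6 — Ohm's law: I = V / Z_total = (11.53 + j11.53) / (195 - j0.8344) = 0.05885 + j0.05936 A.
Step 7 — Convert to polar: |I| = 0.08359 A, ∠I = 45.2°.

I = 0.08359∠45.2° A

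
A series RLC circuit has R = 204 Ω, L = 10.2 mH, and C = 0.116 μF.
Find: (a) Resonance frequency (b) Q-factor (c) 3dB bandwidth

Step 1 — Resonance condition Im(Z)=0 gives ω₀ = 1/√(LC).
Step 2 — ω₀ = 1/√(0.0102·1.16e-07) = 2.907e+04 rad/s.
Step 3 — f₀ = ω₀/(2π) = 4627 Hz.
Step 4 — Series Q: Q = ω₀L/R = 2.907e+04·0.0102/204 = 1.454.
Step 5 — 3dB bandwidth: Δω = ω₀/Q = 2e+04 rad/s; BW = Δω/(2π) = 3183 Hz.

(a) f₀ = 4627 Hz  (b) Q = 1.454  (c) BW = 3183 Hz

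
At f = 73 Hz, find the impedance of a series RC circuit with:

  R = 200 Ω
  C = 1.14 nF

Step 1 — Angular frequency: ω = 2π·f = 2π·73 = 458.7 rad/s.
Step 2 — Component impedances:
  R: Z = R = 200 Ω
  C: Z = 1/(jωC) = -j/(ω·C) = 0 - j1.912e+06 Ω
Step 3 — Series combination: Z_total = R + C = 200 - j1.912e+06 Ω = 1.912e+06∠-90.0° Ω.

Z = 200 - j1.912e+06 Ω = 1.912e+06∠-90.0° Ω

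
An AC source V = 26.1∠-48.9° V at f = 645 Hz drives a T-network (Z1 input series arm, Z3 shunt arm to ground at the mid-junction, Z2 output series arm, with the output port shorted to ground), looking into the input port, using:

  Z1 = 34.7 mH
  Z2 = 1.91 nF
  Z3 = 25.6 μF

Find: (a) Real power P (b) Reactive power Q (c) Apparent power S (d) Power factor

Step 1 — Angular frequency: ω = 2π·f = 2π·645 = 4053 rad/s.
Step 2 — Component impedances:
  Z1: Z = jωL = j·4053·0.0347 = 0 + j140.6 Ω
  Z2: Z = 1/(jωC) = -j/(ω·C) = 0 - j1.292e+05 Ω
  Z3: Z = 1/(jωC) = -j/(ω·C) = 0 - j9.639 Ω
Step 3 — With the output port shorted to ground, the output series arm Z2 runs from the junction to ground; the shunt arm Z3 also runs from the junction to ground. They appear in parallel: Z3 || Z2 = 0 - j9.638 Ω.
Step 4 — Series with input arm Z1: Z_in = Z1 + (Z3 || Z2) = 0 + j131 Ω = 131∠90.0° Ω.
Step 5 — Source phasor: V = 26.1∠-48.9° V = 17.16 - j19.67 V.
Step 6 — Current: I = V / Z = -0.1501 - j0.131 A = 0.1993∠-138.9° A.
Step 7 — Complex power: S = V·I* = 0 + j5.201 VA.
Step 8 — Real power: P = Re(S) = 0 W.
Step 9 — Reactive power: Q = Im(S) = 5.201 VAR.
Step 10 — Apparent power: |S| = 5.201 VA.
Step 11 — Power factor: PF = P/|S| = 0 (lagging).

(a) P = 0 W  (b) Q = 5.201 VAR  (c) S = 5.201 VA  (d) PF = 0 (lagging)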